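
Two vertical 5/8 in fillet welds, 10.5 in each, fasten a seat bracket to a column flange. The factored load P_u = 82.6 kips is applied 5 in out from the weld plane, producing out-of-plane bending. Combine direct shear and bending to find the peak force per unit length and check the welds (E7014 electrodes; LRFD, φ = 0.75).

E70XX → F_EXX = 70 ksi.
L_w = 2 × 10.5 = 21 in; section modulus (unit throat) S = 2 × L²/6 = 36.75 in².
Direct shear f_v = P/L_w = 82.6/21 = 3.933 kip/in.
Moment M = P × e = 82.6 × 5 = 413 kip·in; bending f_b = M/S = 11.24 kip/in.
f_max = √(f_v² + f_b²) = √(3.933² + 11.24²) = 11.91 kip/in.
φr_n = 0.75 × 0.6 × 70 × (0.707 × 0.625) = 13.92 kip/in → adequate.

f_max ≈ 11.9 kip/in; adequate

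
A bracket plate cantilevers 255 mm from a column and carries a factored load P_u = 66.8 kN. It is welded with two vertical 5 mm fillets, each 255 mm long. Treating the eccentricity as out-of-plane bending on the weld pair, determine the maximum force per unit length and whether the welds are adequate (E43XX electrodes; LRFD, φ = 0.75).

f_max ≈ 797 N/mm; NOT adequate

E43XX → F_EXX = 430 MPa.
L_w = 2 × 255 = 510 mm; section modulus (unit throat) S = 2 × L²/6 = 21680 mm².
Direct shear f_v = P/L_w = 66.8×10³/510 = 131 N/mm.
Moment M = P × e = 66.8×10³ × 255 = 17034000 N·mm; bending f_b = M/S = 785.9 N/mm.
f_max = √(f_v² + f_b²) = √(131² + 785.9²) = 796.7 N/mm.
φr_n = 0.75 × 0.6 × 430 × (0.707 × 5) = 684 N/mm → NOT adequate.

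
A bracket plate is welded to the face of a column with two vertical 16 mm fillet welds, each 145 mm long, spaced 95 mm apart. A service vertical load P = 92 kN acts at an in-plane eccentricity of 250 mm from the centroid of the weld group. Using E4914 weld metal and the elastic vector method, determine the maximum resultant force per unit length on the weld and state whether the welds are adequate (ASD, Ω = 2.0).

f_max ≈ 1910 N/mm; NOT adequate

E49XX → F_EXX = 490 MPa.
Total weld length L_w = 290 mm. Treat welds as unit-width lines.
Polar moment about centroid: J = 2[d³/12 + d(b/2)²] = 2[145³/12 + 145×47.5²] = 1162000 mm³.
Direct shear f_v = P/L_w = 92×10³ / 290 = 317.2 N/mm (vertical).
Torsion M = P·e = 92×10³ × 250 = 23000000 N·mm.
Critical point at (x, y) = (47.5, 72.5) from centroid. f_tx = M·y/J = 1435 N/mm; f_ty = M·x/J = 939.9 N/mm.
Resultant f_max = √[f_tx² + (f_v + f_ty)²] = √[1435² + (317.2 + 939.9)²] = 1907 N/mm.
Capacity per unit length: r_n/Ω = (1/2.0) × 0.6 × 490 × (0.707 × 16) = 1663 N/mm.
1907 > 1663 → NOT adequate.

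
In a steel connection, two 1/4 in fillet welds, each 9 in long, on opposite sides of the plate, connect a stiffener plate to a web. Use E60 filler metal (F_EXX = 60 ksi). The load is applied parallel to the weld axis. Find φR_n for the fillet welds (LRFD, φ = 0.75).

φR_n ≈ 85.9 kip

Effective throat t_e = 0.707 × 0.25 = 0.1767 in.
Total length L = 18 in; A_we = 0.1767 × 18 = 3.181 in².
F_nw = 0.6 F_EXX = 0.6 × 60 = 36 ksi.
φR_n = 0.75 × 36 × 3.181 = 85.9 kip.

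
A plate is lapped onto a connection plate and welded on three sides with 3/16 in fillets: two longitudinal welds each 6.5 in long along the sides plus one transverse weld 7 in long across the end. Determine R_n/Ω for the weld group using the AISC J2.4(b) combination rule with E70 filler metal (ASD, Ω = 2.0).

E70XX → F_EXX = 70 ksi.
t_e = 0.707 × 0.1875 = 0.1326 in.
R_nwl = 0.6 × 70 × 0.1326 × 13 = 72.38 kips (longitudinal, 2 welds).
R_nwt = 0.6 × 70 × 0.1326 × 7 = 38.97 kips (transverse, base value).
(i) R_nwl + R_nwt = 111.4 kips; (ii) 0.85 R_nwl + 1.5 R_nwt = 120 kips.
R_n = max = 120 kips [governs: (ii)]; R_n/Ω = 59.99 kips.

R_n/Ω ≈ 60 kips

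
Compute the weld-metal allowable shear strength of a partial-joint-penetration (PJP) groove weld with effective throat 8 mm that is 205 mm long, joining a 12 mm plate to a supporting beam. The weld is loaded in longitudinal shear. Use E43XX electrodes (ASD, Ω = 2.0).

R_n/Ω ≈ 212 kN

E43XX → F_EXX = 430 MPa.
Effective throat (given) t_e = 8 mm.
A_we = 8 × 205 = 1640 mm².
F_nw = 0.6 F_EXX = 258 MPa.
R_n/Ω = (258 × 1640) / 2.0 × 10⁻³ = 211.6 kN.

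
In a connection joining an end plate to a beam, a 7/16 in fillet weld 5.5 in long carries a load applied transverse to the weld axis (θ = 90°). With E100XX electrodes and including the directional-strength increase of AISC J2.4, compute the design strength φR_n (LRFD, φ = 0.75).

φR_n ≈ 115 kip

E100XX → F_EXX = 100 ksi.
t_e = 0.707 × 0.4375 = 0.3093 in; A_we = 0.3093 × 5.5 = 1.701 in².
Directional factor: 1.0 + 0.5 sin^1.5(90°) = 1.5.
F_nw = 0.6 × 100 × 1.5 = 90 ksi.
φR_n = 0.75 × 90 × 1.701 = 114.8 kip.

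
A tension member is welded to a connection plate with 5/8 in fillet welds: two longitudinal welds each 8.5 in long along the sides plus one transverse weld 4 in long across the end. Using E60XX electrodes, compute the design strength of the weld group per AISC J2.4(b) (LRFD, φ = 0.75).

φR_n ≈ 251 kips

E60XX → F_EXX = 60 ksi.
t_e = 0.707 × 0.625 = 0.4419 in.
R_nwl = 0.6 × 60 × 0.4419 × 17 = 270.4 kips (longitudinal, 2 welds).
R_nwt = 0.6 × 60 × 0.4419 × 4 = 63.63 kips (transverse, base value).
(i) R_nwl + R_nwt = 334.1 kips; (ii) 0.85 R_nwl + 1.5 R_nwt = 325.3 kips.
R_n = max = 334.1 kips [governs: (i)]; φR_n = 250.5 kips.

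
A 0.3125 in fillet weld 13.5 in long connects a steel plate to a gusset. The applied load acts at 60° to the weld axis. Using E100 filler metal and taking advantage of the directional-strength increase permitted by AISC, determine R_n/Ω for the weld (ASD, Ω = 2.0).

R_n/Ω ≈ 126 kip

E100XX → F_EXX = 100 ksi.
t_e = 0.707 × 0.3125 = 0.2209 in; A_we = 0.2209 × 13.5 = 2.983 in².
Directional factor: 1.0 + 0.5 sin^1.5(60°) = 1.403.
F_nw = 0.6 × 100 × 1.403 = 84.18 ksi.
R_n/Ω = (84.18 × 2.983) / 2.0 = 125.5 kip.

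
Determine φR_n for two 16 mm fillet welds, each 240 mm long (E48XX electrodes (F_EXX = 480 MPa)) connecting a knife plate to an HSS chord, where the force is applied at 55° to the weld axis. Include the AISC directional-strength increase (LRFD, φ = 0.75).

t_e = 0.707 × 16 = 11.31 mm; A_we = 11.31 × 480 = 5430 mm².
Directional factor: 1.0 + 0.5 sin^1.5(55°) = 1.371.
F_nw = 0.6 × 480 × 1.371 = 394.8 MPa.
φR_n = 0.75 × 394.8 × 5430 × 10⁻³ = 1608 kN.

φR_n ≈ 1610 kN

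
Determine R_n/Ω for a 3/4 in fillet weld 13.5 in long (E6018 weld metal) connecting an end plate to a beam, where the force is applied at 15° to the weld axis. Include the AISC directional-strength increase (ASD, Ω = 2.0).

E60XX → F_EXX = 60 ksi.
t_e = 0.707 × 0.75 = 0.5302 in; A_we = 0.5302 × 13.5 = 7.158 in².
Directional factor: 1.0 + 0.5 sin^1.5(15°) = 1.066.
F_nw = 0.6 × 60 × 1.066 = 38.37 ksi.
R_n/Ω = (38.37 × 7.158) / 2.0 = 137.3 kip.

R_n/Ω ≈ 137 kip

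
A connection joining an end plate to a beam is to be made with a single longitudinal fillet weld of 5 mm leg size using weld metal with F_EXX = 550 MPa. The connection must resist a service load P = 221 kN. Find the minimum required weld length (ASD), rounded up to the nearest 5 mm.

Throat t_e = 0.707 × 5 = 3.535 mm.
r_n/Ω = (0.6 × 550 × 3.535) / 2.0 = 583.3 N/mm = 0.5833 kN/mm.
L_req = P / (r_n/Ω) = 221 / 0.5833 = 378.9 mm total.
Round up → use L = 380 mm.

L = 380 mm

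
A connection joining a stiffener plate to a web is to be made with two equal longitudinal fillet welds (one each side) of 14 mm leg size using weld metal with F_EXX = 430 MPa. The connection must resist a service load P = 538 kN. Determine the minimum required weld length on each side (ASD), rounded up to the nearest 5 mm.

Throat t_e = 0.707 × 14 = 9.898 mm.
r_n/Ω = (0.6 × 430 × 9.898) / 2.0 = 1277 N/mm = 1.277 kN/mm.
L_req = P / (r_n/Ω) = 538 / 1.277 = 421.4 mm total.
Per side: 421.4 / 2 = 210.7 mm.
Round up → use L = 215 mm on each side.

L = 215 mm on each side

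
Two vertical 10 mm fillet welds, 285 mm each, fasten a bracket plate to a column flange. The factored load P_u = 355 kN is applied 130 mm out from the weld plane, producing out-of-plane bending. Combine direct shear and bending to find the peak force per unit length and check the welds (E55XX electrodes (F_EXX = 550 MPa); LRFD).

f_max ≈ 1810 N/mm; NOT adequate

L_w = 2 × 285 = 570 mm; section modulus (unit throat) S = 2 × L²/6 = 27080 mm².
Direct shear f_v = P/L_w = 355×10³/570 = 622.8 N/mm.
Moment M = P × e = 355×10³ × 130 = 46150000 N·mm; bending f_b = M/S = 1705 N/mm.
f_max = √(f_v² + f_b²) = √(622.8² + 1705²) = 1815 N/mm.
φr_n = 0.75 × 0.6 × 550 × (0.707 × 10) = 1750 N/mm → NOT adequate.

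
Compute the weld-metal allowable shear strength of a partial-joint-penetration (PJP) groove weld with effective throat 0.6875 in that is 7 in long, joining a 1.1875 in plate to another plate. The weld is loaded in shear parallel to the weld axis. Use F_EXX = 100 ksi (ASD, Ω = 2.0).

Effective throat (given) t_e = 0.6875 in.
A_we = 0.6875 × 7 = 4.812 in².
F_nw = 0.6 F_EXX = 60 ksi.
R_n/Ω = (60 × 4.812) / 2.0 = 144.4 kip.

R_n/Ω ≈ 144 kip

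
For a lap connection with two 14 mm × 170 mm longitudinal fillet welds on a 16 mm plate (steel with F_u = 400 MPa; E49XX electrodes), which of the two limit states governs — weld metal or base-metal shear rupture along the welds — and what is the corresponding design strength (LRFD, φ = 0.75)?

φR_n ≈ 742 kN (weld metal governs)

E49XX → F_EXX = 490 MPa.
t_e = 0.707 × 14 = 9.898 mm; L = 340 mm.
Weld metal: φR_n = 0.75 × 0.6 × 490 × 9.898 × 340 × 10⁻³ = 742.1 kN.
Base metal (shear rupture): φR_n = 0.75 × 0.6 × 400 × 16 × 340 × 10⁻³ = 979.2 kN.
Governing: weld metal.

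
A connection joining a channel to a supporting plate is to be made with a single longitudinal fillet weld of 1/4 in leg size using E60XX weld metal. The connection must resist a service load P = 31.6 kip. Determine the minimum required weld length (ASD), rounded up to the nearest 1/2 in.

E60XX → F_EXX = 60 ksi.
Throat t_e = 0.707 × 0.25 = 0.1767 in.
r_n/Ω = (0.6 × 60 × 0.1767) / 2.0 = 3.181 kip/in.
L_req = P / (r_n/Ω) = 31.6 / 3.181 = 9.932 in total.
Round up → use L = 10 in.

L = 10 in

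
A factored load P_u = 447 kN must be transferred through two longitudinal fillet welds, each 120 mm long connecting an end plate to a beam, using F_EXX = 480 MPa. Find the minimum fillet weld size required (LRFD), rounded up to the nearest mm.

w = 13 mm

Total weld length L = 240 mm.
Required throat t_e = P_u / (φ × 0.6 F_EXX × L) = 447 / (0.75 × 0.6 × 480 × 240 × 10⁻³) = 8.623 mm.
Required leg w = t_e / 0.707 = 12.2 mm → use 13 mm.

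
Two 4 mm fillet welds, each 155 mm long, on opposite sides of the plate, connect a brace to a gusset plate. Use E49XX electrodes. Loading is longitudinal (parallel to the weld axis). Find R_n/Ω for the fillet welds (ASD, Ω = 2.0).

R_n/Ω ≈ 129 kN

E49XX → F_EXX = 490 MPa.
Effective throat t_e = 0.707 × 4 = 2.828 mm.
Total length L = 310 mm; A_we = 2.828 × 310 = 876.7 mm².
F_nw = 0.6 F_EXX = 0.6 × 490 = 294 MPa.
R_n = 294 × 876.7 × 10⁻³ = 257.7 kN; R_n/Ω = 257.7/2.0 = 128.9 kN.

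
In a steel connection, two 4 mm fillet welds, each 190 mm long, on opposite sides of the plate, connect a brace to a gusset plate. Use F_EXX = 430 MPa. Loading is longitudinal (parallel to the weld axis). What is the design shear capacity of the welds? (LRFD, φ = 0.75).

φR_n ≈ 208 kN

Effective throat t_e = 0.707 × 4 = 2.828 mm.
Total length L = 380 mm; A_we = 2.828 × 380 = 1075 mm².
F_nw = 0.6 F_EXX = 0.6 × 430 = 258 MPa.
φR_n = 0.75 × 258 × 1075 × 10⁻³ = 207.9 kN.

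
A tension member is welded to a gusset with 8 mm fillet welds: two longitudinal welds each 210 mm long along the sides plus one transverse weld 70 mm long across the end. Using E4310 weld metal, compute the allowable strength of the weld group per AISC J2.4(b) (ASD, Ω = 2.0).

R_n/Ω ≈ 358 kN

E43XX → F_EXX = 430 MPa.
t_e = 0.707 × 8 = 5.656 mm.
R_nwl = 0.6 × 430 × 5.656 × 420 × 10⁻³ = 612.9 kN (longitudinal, 2 welds).
R_nwt = 0.6 × 430 × 5.656 × 70 × 10⁻³ = 102.1 kN (transverse, base value).
(i) R_nwl + R_nwt = 715 kN; (ii) 0.85 R_nwl + 1.5 R_nwt = 674.2 kN.
R_n = max = 715 kN [governs: (i)]; R_n/Ω = 357.5 kN.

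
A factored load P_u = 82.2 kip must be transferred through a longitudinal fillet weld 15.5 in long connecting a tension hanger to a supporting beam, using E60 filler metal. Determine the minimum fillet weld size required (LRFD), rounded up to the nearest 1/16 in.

E60XX → F_EXX = 60 ksi.
Total weld length L = 15.5 in.
Required throat t_e = P_u / (φ × 0.6 F_EXX × L) = 82.2 / (0.75 × 0.6 × 60 × 15.5) = 0.1964 in.
Required leg w = t_e / 0.707 = 0.2778 in → use 5/16 in.

w = 5/16 in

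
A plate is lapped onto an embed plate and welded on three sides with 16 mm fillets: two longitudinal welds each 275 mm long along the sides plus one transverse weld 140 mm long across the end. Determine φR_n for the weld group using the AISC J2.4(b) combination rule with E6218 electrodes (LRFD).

E62XX → F_EXX = 620 MPa.
t_e = 0.707 × 16 = 11.31 mm.
R_nwl = 0.6 × 620 × 11.31 × 550 × 10⁻³ = 2314 kN (longitudinal, 2 welds).
R_nwt = 0.6 × 620 × 11.31 × 140 × 10⁻³ = 589.1 kN (transverse, base value).
(i) R_nwl + R_nwt = 2904 kN; (ii) 0.85 R_nwl + 1.5 R_nwt = 2851 kN.
R_n = max = 2904 kN [governs: (i)]; φR_n = 2178 kN.

φR_n ≈ 2180 kN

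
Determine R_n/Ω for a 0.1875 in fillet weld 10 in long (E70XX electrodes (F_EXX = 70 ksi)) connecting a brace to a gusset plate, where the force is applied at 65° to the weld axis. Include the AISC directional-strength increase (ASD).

t_e = 0.707 × 0.1875 = 0.1326 in; A_we = 0.1326 × 10 = 1.326 in².
Directional factor: 1.0 + 0.5 sin^1.5(65°) = 1.431.
F_nw = 0.6 × 70 × 1.431 = 60.12 ksi.
R_n/Ω = (60.12 × 1.326) / 2.0 = 39.85 kips.

R_n/Ω ≈ 39.8 kips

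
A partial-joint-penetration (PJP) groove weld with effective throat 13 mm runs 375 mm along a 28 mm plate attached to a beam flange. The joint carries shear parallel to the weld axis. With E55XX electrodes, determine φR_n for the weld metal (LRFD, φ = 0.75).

φR_n ≈ 1210 kN

E55XX → F_EXX = 550 MPa.
Effective throat (given) t_e = 13 mm.
A_we = 13 × 375 = 4875 mm².
F_nw = 0.6 F_EXX = 330 MPa.
φR_n = 0.75 × 330 × 4875 × 10⁻³ = 1207 kN.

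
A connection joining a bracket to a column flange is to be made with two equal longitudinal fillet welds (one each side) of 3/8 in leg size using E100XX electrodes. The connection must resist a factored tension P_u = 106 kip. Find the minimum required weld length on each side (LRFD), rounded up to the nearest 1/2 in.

E100XX → F_EXX = 100 ksi.
Throat t_e = 0.707 × 0.375 = 0.2651 in.
φr_n = 0.75 × 0.6 × 100 × 0.2651 = 11.93 kip/in.
L_req = P_u / φr_n = 106 / 11.93 = 8.885 in total.
Per side: 8.885 / 2 = 4.442 in.
Round up → use L = 4.5 in on each side.

L = 4.5 in on each side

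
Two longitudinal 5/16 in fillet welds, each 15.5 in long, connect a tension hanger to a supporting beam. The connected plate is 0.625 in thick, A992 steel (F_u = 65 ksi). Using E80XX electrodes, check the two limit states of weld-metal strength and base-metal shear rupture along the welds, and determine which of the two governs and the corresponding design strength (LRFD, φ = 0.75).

φR_n ≈ 247 kips (weld metal governs)

E80XX → F_EXX = 80 ksi.
t_e = 0.707 × 0.3125 = 0.2209 in; L = 31 in.
Weld metal: φR_n = 0.75 × 0.6 × 80 × 0.2209 × 31 = 246.6 kips.
Base metal (shear rupture): φR_n = 0.75 × 0.6 × 65 × 0.625 × 31 = 566.7 kips.
Governing: weld metal.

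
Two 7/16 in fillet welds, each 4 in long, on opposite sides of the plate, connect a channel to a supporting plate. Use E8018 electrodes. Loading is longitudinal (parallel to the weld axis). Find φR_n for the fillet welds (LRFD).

E80XX → F_EXX = 80 ksi.
Effective throat t_e = 0.707 × 0.4375 = 0.3093 in.
Total length L = 8 in; A_we = 0.3093 × 8 = 2.474 in².
F_nw = 0.6 F_EXX = 0.6 × 80 = 48 ksi.
φR_n = 0.75 × 48 × 2.474 = 89.08 kips.

φR_n ≈ 89.1 kips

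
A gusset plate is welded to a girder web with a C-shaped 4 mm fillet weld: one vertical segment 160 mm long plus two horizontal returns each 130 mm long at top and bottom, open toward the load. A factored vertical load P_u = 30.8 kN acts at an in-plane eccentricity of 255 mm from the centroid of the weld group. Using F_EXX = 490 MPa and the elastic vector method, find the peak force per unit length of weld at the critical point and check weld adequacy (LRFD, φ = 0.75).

f_max ≈ 396 N/mm; adequate

Total weld length L_w = 420 mm. Treat welds as unit-width lines.
Centroid: x̄ = 2×130×65 / 420 = 40.24 mm from the vertical weld.
Polar moment about centroid: J = I_x + I_y = [160³/12 + 2×130×80²] + [160×40.24² + 2(130³/12 + 130×24.76²)] = 2790000 mm³.
Direct shear f_v = P/L_w = 30.8×10³ / 420 = 73.33 N/mm (vertical).
Torsion M = P·e = 30.8×10³ × 255 = 7854000 N·mm.
Critical point at (x, y) = (89.76, 80) from centroid. f_tx = M·y/J = 225.2 N/mm; f_ty = M·x/J = 252.7 N/mm.
Resultant f_max = √[f_tx² + (f_v + f_ty)²] = √[225.2² + (73.33 + 252.7)²] = 396.2 N/mm.
Capacity per unit length: φr_n = 0.75 × 0.6 × 490 × (0.707 × 4) = 623.6 N/mm.
396.2 ≤ 623.6 → adequate.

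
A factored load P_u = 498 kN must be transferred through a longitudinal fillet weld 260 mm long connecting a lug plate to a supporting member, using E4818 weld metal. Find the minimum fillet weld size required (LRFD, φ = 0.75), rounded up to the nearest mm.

w = 13 mm

E48XX → F_EXX = 480 MPa.
Total weld length L = 260 mm.
Required throat t_e = P_u / (φ × 0.6 F_EXX × L) = 498 / (0.75 × 0.6 × 480 × 260 × 10⁻³) = 8.868 mm.
Required leg w = t_e / 0.707 = 12.54 mm → use 13 mm.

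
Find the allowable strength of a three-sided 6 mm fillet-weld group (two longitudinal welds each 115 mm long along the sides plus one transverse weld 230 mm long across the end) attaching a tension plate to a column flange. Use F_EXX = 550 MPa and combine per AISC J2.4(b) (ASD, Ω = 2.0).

R_n/Ω ≈ 378 kN

t_e = 0.707 × 6 = 4.242 mm.
R_nwl = 0.6 × 550 × 4.242 × 230 × 10⁻³ = 322 kN (longitudinal, 2 welds).
R_nwt = 0.6 × 550 × 4.242 × 230 × 10⁻³ = 322 kN (transverse, base value).
(i) R_nwl + R_nwt = 643.9 kN; (ii) 0.85 R_nwl + 1.5 R_nwt = 756.6 kN.
R_n = max = 756.6 kN [governs: (ii)]; R_n/Ω = 378.3 kN.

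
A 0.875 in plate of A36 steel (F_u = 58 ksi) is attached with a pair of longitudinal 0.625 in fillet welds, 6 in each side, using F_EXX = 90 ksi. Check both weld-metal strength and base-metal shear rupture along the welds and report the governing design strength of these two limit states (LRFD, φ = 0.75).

t_e = 0.707 × 0.625 = 0.4419 in; L = 12 in.
Weld metal: φR_n = 0.75 × 0.6 × 90 × 0.4419 × 12 = 214.8 kip.
Base metal (shear rupture): φR_n = 0.75 × 0.6 × 58 × 0.875 × 12 = 274 kip.
Governing: weld metal.

φR_n ≈ 215 kip (weld metal governs)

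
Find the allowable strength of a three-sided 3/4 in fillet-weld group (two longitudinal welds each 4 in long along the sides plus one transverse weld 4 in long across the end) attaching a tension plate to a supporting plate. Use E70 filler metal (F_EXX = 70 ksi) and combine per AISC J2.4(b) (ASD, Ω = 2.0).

R_n/Ω ≈ 143 kips

t_e = 0.707 × 0.75 = 0.5302 in.
R_nwl = 0.6 × 70 × 0.5302 × 8 = 178.2 kips (longitudinal, 2 welds).
R_nwt = 0.6 × 70 × 0.5302 × 4 = 89.08 kips (transverse, base value).
(i) R_nwl + R_nwt = 267.2 kips; (ii) 0.85 R_nwl + 1.5 R_nwt = 285.1 kips.
R_n = max = 285.1 kips [governs: (ii)]; R_n/Ω = 142.5 kips.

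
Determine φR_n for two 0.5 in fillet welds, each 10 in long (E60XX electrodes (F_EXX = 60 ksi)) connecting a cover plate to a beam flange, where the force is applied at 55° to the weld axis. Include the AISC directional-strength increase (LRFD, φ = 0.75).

t_e = 0.707 × 0.5 = 0.3535 in; A_we = 0.3535 × 20 = 7.07 in².
Directional factor: 1.0 + 0.5 sin^1.5(55°) = 1.371.
F_nw = 0.6 × 60 × 1.371 = 49.35 ksi.
φR_n = 0.75 × 49.35 × 7.07 = 261.7 kips.

φR_n ≈ 262 kips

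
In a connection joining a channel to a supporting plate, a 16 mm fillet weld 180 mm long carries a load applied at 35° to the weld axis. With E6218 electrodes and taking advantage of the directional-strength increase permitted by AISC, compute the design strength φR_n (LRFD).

E62XX → F_EXX = 620 MPa.
t_e = 0.707 × 16 = 11.31 mm; A_we = 11.31 × 180 = 2036 mm².
Directional factor: 1.0 + 0.5 sin^1.5(35°) = 1.217.
F_nw = 0.6 × 620 × 1.217 = 452.8 MPa.
φR_n = 0.75 × 452.8 × 2036 × 10⁻³ = 691.5 kN.

φR_n ≈ 691 kN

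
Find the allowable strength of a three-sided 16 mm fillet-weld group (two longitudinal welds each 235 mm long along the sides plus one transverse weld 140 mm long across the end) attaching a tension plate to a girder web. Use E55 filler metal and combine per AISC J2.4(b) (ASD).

E55XX → F_EXX = 550 MPa.
t_e = 0.707 × 16 = 11.31 mm.
R_nwl = 0.6 × 550 × 11.31 × 470 × 10⁻³ = 1754 kN (longitudinal, 2 welds).
R_nwt = 0.6 × 550 × 11.31 × 140 × 10⁻³ = 522.6 kN (transverse, base value).
(i) R_nwl + R_nwt = 2277 kN; (ii) 0.85 R_nwl + 1.5 R_nwt = 2275 kN.
R_n = max = 2277 kN [governs: (i)]; R_n/Ω = 1139 kN.

R_n/Ω ≈ 1140 kN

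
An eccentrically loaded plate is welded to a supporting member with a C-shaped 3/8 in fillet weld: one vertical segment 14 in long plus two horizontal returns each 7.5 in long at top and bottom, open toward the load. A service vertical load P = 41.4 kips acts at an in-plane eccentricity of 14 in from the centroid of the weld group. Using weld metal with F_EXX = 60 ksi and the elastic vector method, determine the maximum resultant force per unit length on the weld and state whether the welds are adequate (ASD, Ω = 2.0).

f_max ≈ 5.56 kip/in; NOT adequate

Total weld length L_w = 29 in. Treat welds as unit-width lines.
Centroid: x̄ = 2×7.5×3.75 / 29 = 1.94 in from the vertical weld.
Polar moment about centroid: J = I_x + I_y = [14³/12 + 2×7.5×7²] + [14×1.94² + 2(7.5³/12 + 7.5×1.81²)] = 1136 in³.
Direct shear f_v = P/L_w = 41.4 / 29 = 1.428 kip/in (vertical).
Torsion M = P·e = 41.4 × 14 = 579.6 kip·in.
Critical point at (x, y) = (5.56, 7) from centroid. f_tx = M·y/J = 3.572 kip/in; f_ty = M·x/J = 2.837 kip/in.
Resultant f_max = √[f_tx² + (f_v + f_ty)²] = √[3.572² + (1.428 + 2.837)²] = 5.563 kip/in.
Capacity per unit length: r_n/Ω = (1/2.0) × 0.6 × 60 × (0.707 × 0.375) = 4.772 kip/in.
5.563 > 4.772 → NOT adequate.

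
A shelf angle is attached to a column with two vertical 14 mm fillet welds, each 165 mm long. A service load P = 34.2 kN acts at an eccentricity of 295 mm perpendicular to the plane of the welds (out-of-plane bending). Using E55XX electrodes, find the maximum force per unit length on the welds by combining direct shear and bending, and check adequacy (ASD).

E55XX → F_EXX = 550 MPa.
L_w = 2 × 165 = 330 mm; section modulus (unit throat) S = 2 × L²/6 = 9075 mm².
Direct shear f_v = P/L_w = 34.2×10³/330 = 103.6 N/mm.
Moment M = P × e = 34.2×10³ × 295 = 10089000 N·mm; bending f_b = M/S = 1112 N/mm.
f_max = √(f_v² + f_b²) = √(103.6² + 1112²) = 1117 N/mm.
r_n/Ω = (1/2.0) × 0.6 × 550 × (0.707 × 14) = 1633 N/mm → adequate.

f_max ≈ 1120 N/mm; adequate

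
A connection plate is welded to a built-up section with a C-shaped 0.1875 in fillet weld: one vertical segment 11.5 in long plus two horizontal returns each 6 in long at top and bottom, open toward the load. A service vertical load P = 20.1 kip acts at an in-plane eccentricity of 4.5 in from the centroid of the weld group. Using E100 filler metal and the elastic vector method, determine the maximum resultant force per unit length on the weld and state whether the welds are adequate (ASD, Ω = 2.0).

f_max ≈ 1.74 kip/in; adequate

E100XX → F_EXX = 100 ksi.
Total weld length L_w = 23.5 in. Treat welds as unit-width lines.
Centroid: x̄ = 2×6×3 / 23.5 = 1.532 in from the vertical weld.
Polar moment about centroid: J = I_x + I_y = [11.5³/12 + 2×6×5.75²] + [11.5×1.532² + 2(6³/12 + 6×1.468²)] = 612.3 in³.
Direct shear f_v = P/L_w = 20.1 / 23.5 = 0.8553 kip/in (vertical).
Torsion M = P·e = 20.1 × 4.5 = 90.45 kip·in.
Critical point at (x, y) = (4.468, 5.75) from centroid. f_tx = M·y/J = 0.8493 kip/in; f_ty = M·x/J = 0.66 kip/in.
Resultant f_max = √[f_tx² + (f_v + f_ty)²] = √[0.8493² + (0.8553 + 0.66)²] = 1.737 kip/in.
Capacity per unit length: r_n/Ω = (1/2.0) × 0.6 × 100 × (0.707 × 0.1875) = 3.977 kip/in.
1.737 ≤ 3.977 → adequate.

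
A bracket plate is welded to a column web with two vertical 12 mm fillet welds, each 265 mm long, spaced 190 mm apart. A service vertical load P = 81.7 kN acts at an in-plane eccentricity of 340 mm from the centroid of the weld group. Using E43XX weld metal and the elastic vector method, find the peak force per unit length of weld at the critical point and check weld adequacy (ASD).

f_max ≈ 676 N/mm; adequate

E43XX → F_EXX = 430 MPa.
Total weld length L_w = 530 mm. Treat welds as unit-width lines.
Polar moment about centroid: J = 2[d³/12 + d(b/2)²] = 2[265³/12 + 265×95²] = 7885000 mm³.
Direct shear f_v = P/L_w = 81.7×10³ / 530 = 154.2 N/mm (vertical).
Torsion M = P·e = 81.7×10³ × 340 = 27778000 N·mm.
Critical point at (x, y) = (95, 132.5) from centroid. f_tx = M·y/J = 466.8 N/mm; f_ty = M·x/J = 334.7 N/mm.
Resultant f_max = √[f_tx² + (f_v + f_ty)²] = √[466.8² + (154.2 + 334.7)²] = 675.9 N/mm.
Capacity per unit length: r_n/Ω = (1/2.0) × 0.6 × 430 × (0.707 × 12) = 1094 N/mm.
675.9 ≤ 1094 → adequate.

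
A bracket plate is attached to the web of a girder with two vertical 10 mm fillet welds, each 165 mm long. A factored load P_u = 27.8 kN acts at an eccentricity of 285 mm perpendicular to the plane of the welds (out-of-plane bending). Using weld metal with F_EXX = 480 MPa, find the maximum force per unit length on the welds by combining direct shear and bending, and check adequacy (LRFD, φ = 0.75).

f_max ≈ 877 N/mm; adequate

L_w = 2 × 165 = 330 mm; section modulus (unit throat) S = 2 × L²/6 = 9075 mm².
Direct shear f_v = P/L_w = 27.8×10³/330 = 84.24 N/mm.
Moment M = P × e = 27.8×10³ × 285 = 7923000 N·mm; bending f_b = M/S = 873.1 N/mm.
f_max = √(f_v² + f_b²) = √(84.24² + 873.1²) = 877.1 N/mm.
φr_n = 0.75 × 0.6 × 480 × (0.707 × 10) = 1527 N/mm → adequate.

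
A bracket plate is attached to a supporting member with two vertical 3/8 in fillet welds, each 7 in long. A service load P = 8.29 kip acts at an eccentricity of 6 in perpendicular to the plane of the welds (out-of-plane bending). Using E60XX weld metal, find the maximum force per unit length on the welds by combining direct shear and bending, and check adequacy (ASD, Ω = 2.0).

E60XX → F_EXX = 60 ksi.
L_w = 2 × 7 = 14 in; section modulus (unit throat) S = 2 × L²/6 = 16.33 in².
Direct shear f_v = P/L_w = 8.29/14 = 0.5921 kip/in.
Moment M = P × e = 8.29 × 6 = 49.74 kip·in; bending f_b = M/S = 3.045 kip/in.
f_max = √(f_v² + f_b²) = √(0.5921² + 3.045²) = 3.102 kip/in.
r_n/Ω = (1/2.0) × 0.6 × 60 × (0.707 × 0.375) = 4.772 kip/in → adequate.

f_max ≈ 3.1 kip/in; adequate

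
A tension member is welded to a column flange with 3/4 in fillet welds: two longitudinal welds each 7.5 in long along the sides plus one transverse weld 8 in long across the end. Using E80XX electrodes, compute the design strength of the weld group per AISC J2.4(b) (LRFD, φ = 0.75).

φR_n ≈ 472 kips

E80XX → F_EXX = 80 ksi.
t_e = 0.707 × 0.75 = 0.5302 in.
R_nwl = 0.6 × 80 × 0.5302 × 15 = 381.8 kips (longitudinal, 2 welds).
R_nwt = 0.6 × 80 × 0.5302 × 8 = 203.6 kips (transverse, base value).
(i) R_nwl + R_nwt = 585.4 kips; (ii) 0.85 R_nwl + 1.5 R_nwt = 629.9 kips.
R_n = max = 629.9 kips [governs: (ii)]; φR_n = 472.5 kips.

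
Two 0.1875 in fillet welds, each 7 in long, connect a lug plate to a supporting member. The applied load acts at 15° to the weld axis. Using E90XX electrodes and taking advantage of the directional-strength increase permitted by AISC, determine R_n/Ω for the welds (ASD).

R_n/Ω ≈ 53.4 kips

E90XX → F_EXX = 90 ksi.
t_e = 0.707 × 0.1875 = 0.1326 in; A_we = 0.1326 × 14 = 1.856 in².
Directional factor: 1.0 + 0.5 sin^1.5(15°) = 1.066.
F_nw = 0.6 × 90 × 1.066 = 57.56 ksi.
R_n/Ω = (57.56 × 1.856) / 2.0 = 53.41 kips.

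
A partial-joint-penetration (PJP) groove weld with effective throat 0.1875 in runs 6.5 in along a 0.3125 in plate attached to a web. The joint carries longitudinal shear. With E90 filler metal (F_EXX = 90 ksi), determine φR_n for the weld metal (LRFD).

Effective throat (given) t_e = 0.1875 in.
A_we = 0.1875 × 6.5 = 1.219 in².
F_nw = 0.6 F_EXX = 54 ksi.
φR_n = 0.75 × 54 × 1.219 = 49.36 kips.

φR_n ≈ 49.4 kips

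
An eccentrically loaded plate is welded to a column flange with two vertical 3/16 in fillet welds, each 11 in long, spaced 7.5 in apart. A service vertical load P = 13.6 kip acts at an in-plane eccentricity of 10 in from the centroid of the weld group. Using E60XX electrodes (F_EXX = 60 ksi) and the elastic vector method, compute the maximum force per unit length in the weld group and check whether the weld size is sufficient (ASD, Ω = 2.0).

Total weld length L_w = 22 in. Treat welds as unit-width lines.
Polar moment about centroid: J = 2[d³/12 + d(b/2)²] = 2[11³/12 + 11×3.75²] = 531.2 in³.
Direct shear f_v = P/L_w = 13.6 / 22 = 0.6182 kip/in (vertical).
Torsion M = P·e = 13.6 × 10 = 136 kip·in.
Critical point at (x, y) = (3.75, 5.5) from centroid. f_tx = M·y/J = 1.408 kip/in; f_ty = M·x/J = 0.9601 kip/in.
Resultant f_max = √[f_tx² + (f_v + f_ty)²] = √[1.408² + (0.6182 + 0.9601)²] = 2.115 kip/in.
Capacity per unit length: r_n/Ω = (1/2.0) × 0.6 × 60 × (0.707 × 0.1875) = 2.386 kip/in.
2.115 ≤ 2.386 → adequate.

f_max ≈ 2.12 kip/in; adequate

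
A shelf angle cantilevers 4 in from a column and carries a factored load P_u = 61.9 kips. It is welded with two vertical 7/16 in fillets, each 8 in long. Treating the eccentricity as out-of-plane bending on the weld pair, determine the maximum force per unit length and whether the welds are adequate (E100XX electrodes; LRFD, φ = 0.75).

f_max ≈ 12.2 kip/in; adequate

E100XX → F_EXX = 100 ksi.
L_w = 2 × 8 = 16 in; section modulus (unit throat) S = 2 × L²/6 = 21.33 in².
Direct shear f_v = P/L_w = 61.9/16 = 3.869 kip/in.
Moment M = P × e = 61.9 × 4 = 247.6 kip·in; bending f_b = M/S = 11.61 kip/in.
f_max = √(f_v² + f_b²) = √(3.869² + 11.61²) = 12.23 kip/in.
φr_n = 0.75 × 0.6 × 100 × (0.707 × 0.4375) = 13.92 kip/in → adequate.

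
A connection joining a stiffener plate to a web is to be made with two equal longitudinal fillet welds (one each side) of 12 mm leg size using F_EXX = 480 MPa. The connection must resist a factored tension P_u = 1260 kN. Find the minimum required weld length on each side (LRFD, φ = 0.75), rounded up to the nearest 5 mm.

Throat t_e = 0.707 × 12 = 8.484 mm.
φr_n = 0.75 × 0.6 × 480 × 8.484 × 10⁻³ = 1.833 kN/mm.
L_req = P_u / φr_n = 1260 / 1.833 = 687.6 mm total.
Per side: 687.6 / 2 = 343.8 mm.
Round up → use L = 345 mm on each side.

L = 345 mm on each side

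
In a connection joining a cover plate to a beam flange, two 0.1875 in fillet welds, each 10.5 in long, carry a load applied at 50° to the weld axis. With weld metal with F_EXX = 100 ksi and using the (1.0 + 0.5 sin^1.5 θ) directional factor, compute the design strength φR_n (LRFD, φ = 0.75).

t_e = 0.707 × 0.1875 = 0.1326 in; A_we = 0.1326 × 21 = 2.784 in².
Directional factor: 1.0 + 0.5 sin^1.5(50°) = 1.335.
F_nw = 0.6 × 100 × 1.335 = 80.11 ksi.
φR_n = 0.75 × 80.11 × 2.784 = 167.3 kips.

φR_n ≈ 167 kips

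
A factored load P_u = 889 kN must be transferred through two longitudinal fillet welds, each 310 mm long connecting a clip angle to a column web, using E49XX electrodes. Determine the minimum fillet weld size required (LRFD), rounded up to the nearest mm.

w = 10 mm

E49XX → F_EXX = 490 MPa.
Total weld length L = 620 mm.
Required throat t_e = P_u / (φ × 0.6 F_EXX × L) = 889 / (0.75 × 0.6 × 490 × 620 × 10⁻³) = 6.503 mm.
Required leg w = t_e / 0.707 = 9.198 mm → use 10 mm.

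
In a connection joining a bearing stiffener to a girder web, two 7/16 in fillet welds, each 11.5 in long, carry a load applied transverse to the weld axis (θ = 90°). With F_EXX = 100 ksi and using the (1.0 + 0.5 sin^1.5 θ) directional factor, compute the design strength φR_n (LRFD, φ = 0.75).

φR_n ≈ 480 kip

t_e = 0.707 × 0.4375 = 0.3093 in; A_we = 0.3093 × 23 = 7.114 in².
Directional factor: 1.0 + 0.5 sin^1.5(90°) = 1.5.
F_nw = 0.6 × 100 × 1.5 = 90 ksi.
φR_n = 0.75 × 90 × 7.114 = 480.2 kip.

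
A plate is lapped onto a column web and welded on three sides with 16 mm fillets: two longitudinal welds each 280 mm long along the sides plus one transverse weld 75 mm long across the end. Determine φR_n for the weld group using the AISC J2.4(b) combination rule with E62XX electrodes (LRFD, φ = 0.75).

φR_n ≈ 2000 kN

E62XX → F_EXX = 620 MPa.
t_e = 0.707 × 16 = 11.31 mm.
R_nwl = 0.6 × 620 × 11.31 × 560 × 10⁻³ = 2357 kN (longitudinal, 2 welds).
R_nwt = 0.6 × 620 × 11.31 × 75 × 10⁻³ = 315.6 kN (transverse, base value).
(i) R_nwl + R_nwt = 2672 kN; (ii) 0.85 R_nwl + 1.5 R_nwt = 2476 kN.
R_n = max = 2672 kN [governs: (i)]; φR_n = 2004 kN.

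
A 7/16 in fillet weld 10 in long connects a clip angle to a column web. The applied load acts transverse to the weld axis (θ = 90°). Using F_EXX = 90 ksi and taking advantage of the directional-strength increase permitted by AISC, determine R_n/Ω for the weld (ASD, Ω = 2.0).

R_n/Ω ≈ 125 kips

t_e = 0.707 × 0.4375 = 0.3093 in; A_we = 0.3093 × 10 = 3.093 in².
Directional factor: 1.0 + 0.5 sin^1.5(90°) = 1.5.
F_nw = 0.6 × 90 × 1.5 = 81 ksi.
R_n/Ω = (81 × 3.093) / 2.0 = 125.3 kips.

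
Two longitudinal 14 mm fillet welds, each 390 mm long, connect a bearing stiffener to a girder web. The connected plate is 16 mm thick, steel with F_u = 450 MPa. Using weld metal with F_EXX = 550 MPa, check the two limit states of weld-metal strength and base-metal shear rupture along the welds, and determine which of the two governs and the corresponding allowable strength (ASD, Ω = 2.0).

t_e = 0.707 × 14 = 9.898 mm; L = 780 mm.
Weld metal: R_n/Ω = (1/2.0) × 0.6 × 550 × 9.898 × 780 × 10⁻³ = 1274 kN.
Base metal (shear rupture): R_n/Ω = (1/2.0) × 0.6 × 450 × 16 × 780 × 10⁻³ = 1685 kN.
Governing: weld metal.

R_n/Ω ≈ 1270 kN (weld metal governs)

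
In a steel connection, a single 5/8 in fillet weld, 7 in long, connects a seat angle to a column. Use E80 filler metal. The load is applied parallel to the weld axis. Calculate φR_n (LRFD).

E80XX → F_EXX = 80 ksi.
Effective throat t_e = 0.707 × 0.625 = 0.4419 in.
Total length L = 7 in; A_we = 0.4419 × 7 = 3.093 in².
F_nw = 0.6 F_EXX = 0.6 × 80 = 48 ksi.
φR_n = 0.75 × 48 × 3.093 = 111.4 kip.

φR_n ≈ 111 kip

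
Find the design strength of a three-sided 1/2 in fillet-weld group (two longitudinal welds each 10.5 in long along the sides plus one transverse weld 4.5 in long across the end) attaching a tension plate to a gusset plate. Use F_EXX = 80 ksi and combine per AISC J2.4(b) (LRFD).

t_e = 0.707 × 0.5 = 0.3535 in.
R_nwl = 0.6 × 80 × 0.3535 × 21 = 356.3 kip (longitudinal, 2 welds).
R_nwt = 0.6 × 80 × 0.3535 × 4.5 = 76.36 kip (transverse, base value).
(i) R_nwl + R_nwt = 432.7 kip; (ii) 0.85 R_nwl + 1.5 R_nwt = 417.4 kip.
R_n = max = 432.7 kip [governs: (i)]; φR_n = 324.5 kip.

φR_n ≈ 325 kip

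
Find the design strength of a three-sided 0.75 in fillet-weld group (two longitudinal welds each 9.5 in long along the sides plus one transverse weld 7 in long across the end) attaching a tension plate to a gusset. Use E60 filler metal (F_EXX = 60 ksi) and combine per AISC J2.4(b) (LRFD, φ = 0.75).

t_e = 0.707 × 0.75 = 0.5302 in.
R_nwl = 0.6 × 60 × 0.5302 × 19 = 362.7 kips (longitudinal, 2 welds).
R_nwt = 0.6 × 60 × 0.5302 × 7 = 133.6 kips (transverse, base value).
(i) R_nwl + R_nwt = 496.3 kips; (ii) 0.85 R_nwl + 1.5 R_nwt = 508.7 kips.
R_n = max = 508.7 kips [governs: (ii)]; φR_n = 381.5 kips.

φR_n ≈ 382 kips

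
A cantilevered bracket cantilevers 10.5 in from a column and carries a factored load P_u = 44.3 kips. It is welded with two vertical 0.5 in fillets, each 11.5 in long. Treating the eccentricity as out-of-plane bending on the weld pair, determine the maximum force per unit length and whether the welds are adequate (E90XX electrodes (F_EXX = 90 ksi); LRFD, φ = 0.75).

f_max ≈ 10.7 kip/in; adequate

L_w = 2 × 11.5 = 23 in; section modulus (unit throat) S = 2 × L²/6 = 44.08 in².
Direct shear f_v = P/L_w = 44.3/23 = 1.926 kip/in.
Moment M = P × e = 44.3 × 10.5 = 465.15 kip·in; bending f_b = M/S = 10.55 kip/in.
f_max = √(f_v² + f_b²) = √(1.926² + 10.55²) = 10.73 kip/in.
φr_n = 0.75 × 0.6 × 90 × (0.707 × 0.5) = 14.32 kip/in → adequate.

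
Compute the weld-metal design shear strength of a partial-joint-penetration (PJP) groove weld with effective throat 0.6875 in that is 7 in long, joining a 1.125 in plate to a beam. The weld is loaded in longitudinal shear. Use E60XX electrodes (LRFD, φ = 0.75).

E60XX → F_EXX = 60 ksi.
Effective throat (given) t_e = 0.6875 in.
A_we = 0.6875 × 7 = 4.812 in².
F_nw = 0.6 F_EXX = 36 ksi.
φR_n = 0.75 × 36 × 4.812 = 129.9 kip.

φR_n ≈ 130 kip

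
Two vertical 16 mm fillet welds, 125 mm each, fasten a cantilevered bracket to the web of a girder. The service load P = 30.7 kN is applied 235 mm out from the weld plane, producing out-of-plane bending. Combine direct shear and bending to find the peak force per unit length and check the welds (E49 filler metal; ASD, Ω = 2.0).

E49XX → F_EXX = 490 MPa.
L_w = 2 × 125 = 250 mm; section modulus (unit throat) S = 2 × L²/6 = 5208 mm².
Direct shear f_v = P/L_w = 30.7×10³/250 = 122.8 N/mm.
Moment M = P × e = 30.7×10³ × 235 = 7214500 N·mm; bending f_b = M/S = 1385 N/mm.
f_max = √(f_v² + f_b²) = √(122.8² + 1385²) = 1391 N/mm.
r_n/Ω = (1/2.0) × 0.6 × 490 × (0.707 × 16) = 1663 N/mm → adequate.

f_max ≈ 1390 N/mm; adequate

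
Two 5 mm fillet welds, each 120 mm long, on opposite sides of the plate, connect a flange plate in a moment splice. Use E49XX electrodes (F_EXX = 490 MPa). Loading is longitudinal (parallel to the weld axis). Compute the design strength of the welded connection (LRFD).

φR_n ≈ 187 kN

Effective throat t_e = 0.707 × 5 = 3.535 mm.
Total length L = 240 mm; A_we = 3.535 × 240 = 848.4 mm².
F_nw = 0.6 F_EXX = 0.6 × 490 = 294 MPa.
φR_n = 0.75 × 294 × 848.4 × 10⁻³ = 187.1 kN.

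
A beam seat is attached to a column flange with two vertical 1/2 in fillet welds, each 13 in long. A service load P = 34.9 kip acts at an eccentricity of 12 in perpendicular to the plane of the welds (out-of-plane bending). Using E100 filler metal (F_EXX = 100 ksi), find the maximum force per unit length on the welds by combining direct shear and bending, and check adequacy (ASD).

f_max ≈ 7.55 kip/in; adequate

L_w = 2 × 13 = 26 in; section modulus (unit throat) S = 2 × L²/6 = 56.33 in².
Direct shear f_v = P/L_w = 34.9/26 = 1.342 kip/in.
Moment M = P × e = 34.9 × 12 = 418.8 kip·in; bending f_b = M/S = 7.434 kip/in.
f_max = √(f_v² + f_b²) = √(1.342² + 7.434²) = 7.555 kip/in.
r_n/Ω = (1/2.0) × 0.6 × 100 × (0.707 × 0.5) = 10.6 kip/in → adequate.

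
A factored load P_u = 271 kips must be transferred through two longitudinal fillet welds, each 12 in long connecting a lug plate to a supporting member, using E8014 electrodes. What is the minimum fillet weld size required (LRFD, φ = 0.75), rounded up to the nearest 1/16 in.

E80XX → F_EXX = 80 ksi.
Total weld length L = 24 in.
Required throat t_e = P_u / (φ × 0.6 F_EXX × L) = 271 / (0.75 × 0.6 × 80 × 24) = 0.3137 in.
Required leg w = t_e / 0.707 = 0.4436 in → use 1/2 in.

w = 1/2 in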